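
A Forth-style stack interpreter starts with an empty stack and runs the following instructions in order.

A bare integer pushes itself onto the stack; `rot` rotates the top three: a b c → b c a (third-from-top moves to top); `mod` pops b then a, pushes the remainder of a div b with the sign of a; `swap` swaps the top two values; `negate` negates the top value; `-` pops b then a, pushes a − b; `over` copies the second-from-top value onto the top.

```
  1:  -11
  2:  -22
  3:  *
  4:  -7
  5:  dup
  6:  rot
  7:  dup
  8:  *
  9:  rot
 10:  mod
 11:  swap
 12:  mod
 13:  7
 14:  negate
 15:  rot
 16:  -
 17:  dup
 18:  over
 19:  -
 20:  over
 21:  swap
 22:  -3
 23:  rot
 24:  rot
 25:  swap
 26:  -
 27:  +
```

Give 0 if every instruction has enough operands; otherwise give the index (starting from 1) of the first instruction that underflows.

15

-11     [-11]
-22     [-11, -22]
*       [242]
-7      [242, -7]
dup     [242, -7, -7]
rot     [-7, -7, 242]
dup     [-7, -7, 242, 242]
*       [-7, -7, 58564]
rot     [-7, 58564, -7]
mod     [-7, 2]
swap    [2, -7]
mod     [2]
7       [2, 7]
negate  [2, -7]
rot  — needs 3 operands, stack has 2 → underflow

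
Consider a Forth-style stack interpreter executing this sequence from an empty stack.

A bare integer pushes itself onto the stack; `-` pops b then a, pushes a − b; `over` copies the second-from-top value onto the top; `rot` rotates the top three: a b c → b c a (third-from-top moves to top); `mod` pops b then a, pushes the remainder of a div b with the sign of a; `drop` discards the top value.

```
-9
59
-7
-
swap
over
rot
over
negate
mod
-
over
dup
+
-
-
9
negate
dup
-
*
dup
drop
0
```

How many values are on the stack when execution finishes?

-9     -> [-9]
59     -> [-9, 59]
-7     -> [-9, 59, -7]
-      -> [-9, 66]
swap   -> [66, -9]
over   -> [66, -9, 66]
rot    -> [-9, 66, 66]
over   -> [-9, 66, 66, 66]
negate -> [-9, 66, 66, -66]
mod    -> [-9, 66, 0]
-      -> [-9, 66]
over   -> [-9, 66, -9]
dup    -> [-9, 66, -9, -9]
+      -> [-9, 66, -18]
-      -> [-9, 84]
-      -> [-93]
9      -> [-93, 9]
negate -> [-93, -9]
dup    -> [-93, -9, -9]
-      -> [-93, 0]
*      -> [0]
dup    -> [0, 0]
drop   -> [0]
0      -> [0, 0]

2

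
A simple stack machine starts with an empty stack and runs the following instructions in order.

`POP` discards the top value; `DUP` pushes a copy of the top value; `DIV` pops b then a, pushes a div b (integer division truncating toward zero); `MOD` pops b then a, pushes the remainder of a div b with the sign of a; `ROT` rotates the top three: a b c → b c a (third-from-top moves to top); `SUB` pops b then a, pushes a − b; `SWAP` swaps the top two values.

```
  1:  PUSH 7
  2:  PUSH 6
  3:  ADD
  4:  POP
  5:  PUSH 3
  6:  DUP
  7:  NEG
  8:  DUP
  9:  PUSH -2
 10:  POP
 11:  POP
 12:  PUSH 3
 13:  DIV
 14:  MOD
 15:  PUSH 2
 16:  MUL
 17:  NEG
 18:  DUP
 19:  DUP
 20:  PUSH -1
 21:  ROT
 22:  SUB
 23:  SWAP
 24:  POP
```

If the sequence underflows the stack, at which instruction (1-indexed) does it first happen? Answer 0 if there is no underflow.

PUSH 7  : 7
PUSH 6  : 7 6
ADD     : 13
POP     : (empty)
PUSH 3  : 3
DUP     : 3 3
NEG     : 3 -3
DUP     : 3 -3 -3
PUSH -2 : 3 -3 -3 -2
POP     : 3 -3 -3
POP     : 3 -3
PUSH 3  : 3 -3 3
DIV     : 3 -1
MOD     : 0
PUSH 2  : 0 2
MUL     : 0
NEG     : 0
DUP     : 0 0
DUP     : 0 0 0
PUSH -1 : 0 0 0 -1
ROT     : 0 0 -1 0
SUB     : 0 0 -1
SWAP    : 0 -1 0
POP     : 0 -1

0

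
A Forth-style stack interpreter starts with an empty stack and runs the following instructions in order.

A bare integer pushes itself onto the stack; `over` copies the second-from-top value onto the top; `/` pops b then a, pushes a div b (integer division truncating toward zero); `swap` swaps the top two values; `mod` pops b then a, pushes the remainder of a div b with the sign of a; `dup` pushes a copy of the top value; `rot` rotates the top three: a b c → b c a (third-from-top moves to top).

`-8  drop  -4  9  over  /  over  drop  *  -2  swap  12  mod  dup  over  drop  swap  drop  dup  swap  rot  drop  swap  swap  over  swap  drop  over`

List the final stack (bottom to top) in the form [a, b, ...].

-8   : [-8]
drop : []
-4   : [-4]
9    : [-4, 9]
over : [-4, 9, -4]
/    : [-4, -2]
over : [-4, -2, -4]
drop : [-4, -2]
*    : [8]
-2   : [8, -2]
swap : [-2, 8]
12   : [-2, 8, 12]
mod  : [-2, 8]
dup  : [-2, 8, 8]
over : [-2, 8, 8, 8]
drop : [-2, 8, 8]
swap : [-2, 8, 8]
drop : [-2, 8]
dup  : [-2, 8, 8]
swap : [-2, 8, 8]
rot  : [8, 8, -2]
drop : [8, 8]
swap : [8, 8]
swap : [8, 8]
over : [8, 8, 8]
swap : [8, 8, 8]
drop : [8, 8]
over : [8, 8, 8]

[8, 8, 8]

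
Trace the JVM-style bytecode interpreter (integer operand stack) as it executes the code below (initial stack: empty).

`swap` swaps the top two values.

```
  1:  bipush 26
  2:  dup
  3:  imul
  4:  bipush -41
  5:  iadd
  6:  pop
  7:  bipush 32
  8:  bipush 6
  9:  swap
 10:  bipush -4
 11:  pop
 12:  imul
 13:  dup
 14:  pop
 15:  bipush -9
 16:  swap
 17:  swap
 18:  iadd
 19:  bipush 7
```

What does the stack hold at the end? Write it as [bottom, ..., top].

bipush 26  -> [26]
dup        -> [26, 26]
imul       -> [676]
bipush -41 -> [676, -41]
iadd       -> [635]
pop        -> []
bipush 32  -> [32]
bipush 6   -> [32, 6]
swap       -> [6, 32]
bipush -4  -> [6, 32, -4]
pop        -> [6, 32]
imul       -> [192]
dup        -> [192, 192]
pop        -> [192]
bipush -9  -> [192, -9]
swap       -> [-9, 192]
swap       -> [192, -9]
iadd       -> [183]
bipush 7   -> [183, 7]

[183, 7]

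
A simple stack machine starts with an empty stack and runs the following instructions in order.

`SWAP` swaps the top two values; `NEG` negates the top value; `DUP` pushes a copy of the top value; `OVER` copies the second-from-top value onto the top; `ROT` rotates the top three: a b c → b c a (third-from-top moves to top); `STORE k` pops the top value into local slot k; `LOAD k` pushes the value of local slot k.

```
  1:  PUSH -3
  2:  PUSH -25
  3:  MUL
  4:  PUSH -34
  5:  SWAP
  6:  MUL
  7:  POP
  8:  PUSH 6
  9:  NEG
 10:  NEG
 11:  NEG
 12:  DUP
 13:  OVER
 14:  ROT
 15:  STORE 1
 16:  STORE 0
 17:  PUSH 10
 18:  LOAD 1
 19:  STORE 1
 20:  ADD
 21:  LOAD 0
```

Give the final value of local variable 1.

PUSH -3   [-3]
PUSH -25  [-3, -25]
MUL       [75]
PUSH -34  [75, -34]
SWAP      [-34, 75]
MUL       [-2550]
POP       []
PUSH 6    [6]
NEG       [-6]
NEG       [6]
NEG       [-6]
DUP       [-6, -6]
OVER      [-6, -6, -6]
ROT       [-6, -6, -6]
STORE 1   [-6, -6]
STORE 0   [-6]
PUSH 10   [-6, 10]
LOAD 1    [-6, 10, -6]
STORE 1   [-6, 10]
ADD       [4]
LOAD 0    [4, -6]

-6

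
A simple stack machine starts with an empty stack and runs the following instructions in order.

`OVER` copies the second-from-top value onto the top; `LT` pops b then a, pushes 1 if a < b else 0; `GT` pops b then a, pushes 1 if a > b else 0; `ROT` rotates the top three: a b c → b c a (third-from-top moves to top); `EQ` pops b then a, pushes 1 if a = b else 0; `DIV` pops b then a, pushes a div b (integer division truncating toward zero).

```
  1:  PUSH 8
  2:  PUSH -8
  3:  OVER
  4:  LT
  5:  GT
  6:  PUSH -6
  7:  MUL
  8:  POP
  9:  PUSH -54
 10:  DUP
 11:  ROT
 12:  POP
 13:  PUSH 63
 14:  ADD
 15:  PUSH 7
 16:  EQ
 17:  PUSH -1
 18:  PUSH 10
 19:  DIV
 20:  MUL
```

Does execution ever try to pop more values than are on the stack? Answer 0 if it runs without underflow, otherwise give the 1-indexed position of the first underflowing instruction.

11

PUSH 8    8
PUSH -8   8 -8
OVER      8 -8 8
LT        8 1
GT        1
PUSH -6   1 -6
MUL       -6
POP       (empty)
PUSH -54  -54
DUP       -54 -54
ROT  — needs 3 operands, stack has 2 → underflow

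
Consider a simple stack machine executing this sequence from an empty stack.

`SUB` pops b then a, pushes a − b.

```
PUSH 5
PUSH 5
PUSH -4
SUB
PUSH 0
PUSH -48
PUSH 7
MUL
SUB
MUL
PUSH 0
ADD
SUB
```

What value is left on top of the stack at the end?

PUSH 5   : [5]
PUSH 5   : [5, 5]
PUSH -4  : [5, 5, -4]
SUB      : [5, 9]
PUSH 0   : [5, 9, 0]
PUSH -48 : [5, 9, 0, -48]
PUSH 7   : [5, 9, 0, -48, 7]
MUL      : [5, 9, 0, -336]
SUB      : [5, 9, 336]
MUL      : [5, 3024]
PUSH 0   : [5, 3024, 0]
ADD      : [5, 3024]
SUB      : [-3019]

-3019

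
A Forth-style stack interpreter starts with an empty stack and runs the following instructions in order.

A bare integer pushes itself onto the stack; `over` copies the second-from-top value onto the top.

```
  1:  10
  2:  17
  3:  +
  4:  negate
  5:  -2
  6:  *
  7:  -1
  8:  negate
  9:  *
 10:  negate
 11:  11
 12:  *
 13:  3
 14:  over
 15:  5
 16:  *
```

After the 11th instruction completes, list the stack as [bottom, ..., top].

10     → [10]
17     → [10, 17]
+      → [27]
negate → [-27]
-2     → [-27, -2]
*      → [54]
-1     → [54, -1]
negate → [54, 1]
*      → [54]
negate → [-54]
11     → [-54, 11]

[-54, 11]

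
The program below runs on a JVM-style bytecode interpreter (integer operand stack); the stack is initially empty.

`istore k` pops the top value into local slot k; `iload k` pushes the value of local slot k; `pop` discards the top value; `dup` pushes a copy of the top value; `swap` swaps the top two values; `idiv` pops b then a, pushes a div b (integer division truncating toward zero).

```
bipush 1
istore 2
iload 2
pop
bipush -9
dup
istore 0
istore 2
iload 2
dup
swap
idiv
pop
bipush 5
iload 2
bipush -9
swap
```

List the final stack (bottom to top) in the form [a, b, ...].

bipush 1   1
istore 2   (empty)
iload 2    1
pop        (empty)
bipush -9  -9
dup        -9 -9
istore 0   -9
istore 2   (empty)
iload 2    -9
dup        -9 -9
swap       -9 -9
idiv       1
pop        (empty)
bipush 5   5
iload 2    5 -9
bipush -9  5 -9 -9
swap       5 -9 -9

[5, -9, -9]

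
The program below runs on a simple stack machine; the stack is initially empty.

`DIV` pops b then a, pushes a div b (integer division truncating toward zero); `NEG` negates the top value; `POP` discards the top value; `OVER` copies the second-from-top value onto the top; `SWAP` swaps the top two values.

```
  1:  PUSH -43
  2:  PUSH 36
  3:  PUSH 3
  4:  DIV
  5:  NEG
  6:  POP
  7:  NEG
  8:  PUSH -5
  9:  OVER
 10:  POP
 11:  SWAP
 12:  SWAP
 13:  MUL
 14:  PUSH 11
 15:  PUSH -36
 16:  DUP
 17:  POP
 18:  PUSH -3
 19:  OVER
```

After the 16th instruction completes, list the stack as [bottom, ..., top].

[-215, 11, -36, -36]

PUSH -43 : -43
PUSH 36  : -43 36
PUSH 3   : -43 36 3
DIV      : -43 12
NEG      : -43 -12
POP      : -43
NEG      : 43
PUSH -5  : 43 -5
OVER     : 43 -5 43
POP      : 43 -5
SWAP     : -5 43
SWAP     : 43 -5
MUL      : -215
PUSH 11  : -215 11
PUSH -36 : -215 11 -36
DUP      : -215 11 -36 -36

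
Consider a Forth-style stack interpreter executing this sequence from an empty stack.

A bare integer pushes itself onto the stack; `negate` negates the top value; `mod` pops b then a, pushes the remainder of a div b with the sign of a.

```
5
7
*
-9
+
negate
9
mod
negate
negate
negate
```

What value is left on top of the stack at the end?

5      : [5]
7      : [5, 7]
*      : [35]
-9     : [35, -9]
+      : [26]
negate : [-26]
9      : [-26, 9]
mod    : [-8]
negate : [8]
negate : [-8]
negate : [8]

8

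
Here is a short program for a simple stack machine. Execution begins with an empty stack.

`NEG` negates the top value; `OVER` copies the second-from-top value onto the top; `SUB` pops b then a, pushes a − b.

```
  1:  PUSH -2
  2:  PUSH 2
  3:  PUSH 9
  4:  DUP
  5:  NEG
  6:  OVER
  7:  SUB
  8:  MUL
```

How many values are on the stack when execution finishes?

PUSH -2 -> [-2]
PUSH 2  -> [-2, 2]
PUSH 9  -> [-2, 2, 9]
DUP     -> [-2, 2, 9, 9]
NEG     -> [-2, 2, 9, -9]
OVER    -> [-2, 2, 9, -9, 9]
SUB     -> [-2, 2, 9, -18]
MUL     -> [-2, 2, -162]

3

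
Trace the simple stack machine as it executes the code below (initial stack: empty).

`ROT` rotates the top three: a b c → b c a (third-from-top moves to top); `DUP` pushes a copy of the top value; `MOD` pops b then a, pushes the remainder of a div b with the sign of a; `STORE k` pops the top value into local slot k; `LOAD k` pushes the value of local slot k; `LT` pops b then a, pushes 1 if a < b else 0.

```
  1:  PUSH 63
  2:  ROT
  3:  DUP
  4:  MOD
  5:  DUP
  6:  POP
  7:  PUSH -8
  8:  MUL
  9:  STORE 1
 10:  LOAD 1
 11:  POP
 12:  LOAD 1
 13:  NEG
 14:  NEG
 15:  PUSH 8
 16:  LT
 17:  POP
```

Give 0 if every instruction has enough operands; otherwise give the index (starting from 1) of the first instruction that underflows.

PUSH 63 → 63
ROT  — needs 3 operands, stack has 1 → underflow

2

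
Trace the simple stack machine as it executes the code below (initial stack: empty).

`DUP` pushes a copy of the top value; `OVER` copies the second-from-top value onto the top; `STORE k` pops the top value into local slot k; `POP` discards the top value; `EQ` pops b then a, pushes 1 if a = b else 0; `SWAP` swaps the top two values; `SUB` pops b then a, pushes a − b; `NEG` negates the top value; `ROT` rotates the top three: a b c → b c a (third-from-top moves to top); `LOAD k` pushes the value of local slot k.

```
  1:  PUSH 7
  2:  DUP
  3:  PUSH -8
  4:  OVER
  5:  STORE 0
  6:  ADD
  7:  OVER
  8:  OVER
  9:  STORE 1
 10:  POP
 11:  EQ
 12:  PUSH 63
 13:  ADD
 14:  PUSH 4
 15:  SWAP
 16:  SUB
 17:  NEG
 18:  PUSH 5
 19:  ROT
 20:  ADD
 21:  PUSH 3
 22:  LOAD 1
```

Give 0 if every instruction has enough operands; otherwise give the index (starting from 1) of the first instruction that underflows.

19

PUSH 7   7
DUP      7 7
PUSH -8  7 7 -8
OVER     7 7 -8 7
STORE 0  7 7 -8
ADD      7 -1
OVER     7 -1 7
OVER     7 -1 7 -1
STORE 1  7 -1 7
POP      7 -1
EQ       0
PUSH 63  0 63
ADD      63
PUSH 4   63 4
SWAP     4 63
SUB      -59
NEG      59
PUSH 5   59 5
ROT  — needs 3 operands, stack has 2 → underflow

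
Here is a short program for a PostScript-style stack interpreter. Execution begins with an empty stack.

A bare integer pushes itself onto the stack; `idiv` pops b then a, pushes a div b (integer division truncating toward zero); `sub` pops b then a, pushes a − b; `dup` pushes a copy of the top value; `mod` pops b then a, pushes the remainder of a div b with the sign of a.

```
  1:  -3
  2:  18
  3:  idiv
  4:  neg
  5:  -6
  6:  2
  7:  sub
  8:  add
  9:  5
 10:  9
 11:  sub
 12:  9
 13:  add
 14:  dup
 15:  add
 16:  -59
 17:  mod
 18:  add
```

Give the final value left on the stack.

2

-3    -3
18    -3 18
idiv  0
neg   0
-6    0 -6
2     0 -6 2
sub   0 -8
add   -8
5     -8 5
9     -8 5 9
sub   -8 -4
9     -8 -4 9
add   -8 5
dup   -8 5 5
add   -8 10
-59   -8 10 -59
mod   -8 10
add   2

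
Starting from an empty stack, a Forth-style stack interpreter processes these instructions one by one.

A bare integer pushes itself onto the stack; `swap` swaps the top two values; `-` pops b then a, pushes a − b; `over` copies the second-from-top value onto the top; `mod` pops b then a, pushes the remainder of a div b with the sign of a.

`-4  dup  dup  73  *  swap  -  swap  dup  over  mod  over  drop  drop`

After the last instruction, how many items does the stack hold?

2

-4   : -4
dup  : -4 -4
dup  : -4 -4 -4
73   : -4 -4 -4 73
*    : -4 -4 -292
swap : -4 -292 -4
-    : -4 -288
swap : -288 -4
dup  : -288 -4 -4
over : -288 -4 -4 -4
mod  : -288 -4 0
over : -288 -4 0 -4
drop : -288 -4 0
drop : -288 -4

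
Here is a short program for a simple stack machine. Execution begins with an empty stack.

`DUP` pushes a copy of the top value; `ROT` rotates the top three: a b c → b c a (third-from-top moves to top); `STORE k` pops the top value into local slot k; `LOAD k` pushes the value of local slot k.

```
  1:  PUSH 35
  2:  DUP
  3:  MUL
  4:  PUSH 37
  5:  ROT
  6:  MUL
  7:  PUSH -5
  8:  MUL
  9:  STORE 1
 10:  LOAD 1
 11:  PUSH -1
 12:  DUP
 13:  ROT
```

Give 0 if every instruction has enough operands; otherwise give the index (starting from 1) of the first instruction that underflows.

PUSH 35 : [35]
DUP     : [35, 35]
MUL     : [1225]
PUSH 37 : [1225, 37]
ROT  — needs 3 operands, stack has 2 → underflow

5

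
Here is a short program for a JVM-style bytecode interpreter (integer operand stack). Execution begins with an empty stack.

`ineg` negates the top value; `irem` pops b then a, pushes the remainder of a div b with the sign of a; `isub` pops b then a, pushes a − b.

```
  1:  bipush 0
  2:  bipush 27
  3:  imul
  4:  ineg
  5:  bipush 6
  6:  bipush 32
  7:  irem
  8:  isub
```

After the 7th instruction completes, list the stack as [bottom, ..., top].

bipush 0   [0]
bipush 27  [0, 27]
imul       [0]
ineg       [0]
bipush 6   [0, 6]
bipush 32  [0, 6, 32]
irem       [0, 6]

[0, 6]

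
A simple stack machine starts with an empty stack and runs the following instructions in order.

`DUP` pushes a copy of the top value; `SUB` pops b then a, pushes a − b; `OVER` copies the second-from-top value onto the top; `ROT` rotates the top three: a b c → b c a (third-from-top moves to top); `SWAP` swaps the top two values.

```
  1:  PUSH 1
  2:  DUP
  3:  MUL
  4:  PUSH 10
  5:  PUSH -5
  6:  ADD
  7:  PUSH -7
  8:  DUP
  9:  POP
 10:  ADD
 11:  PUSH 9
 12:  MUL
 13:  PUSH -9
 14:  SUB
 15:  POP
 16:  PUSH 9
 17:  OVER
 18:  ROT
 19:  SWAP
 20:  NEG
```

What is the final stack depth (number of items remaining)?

3

PUSH 1  → [1]
DUP     → [1, 1]
MUL     → [1]
PUSH 10 → [1, 10]
PUSH -5 → [1, 10, -5]
ADD     → [1, 5]
PUSH -7 → [1, 5, -7]
DUP     → [1, 5, -7, -7]
POP     → [1, 5, -7]
ADD     → [1, -2]
PUSH 9  → [1, -2, 9]
MUL     → [1, -18]
PUSH -9 → [1, -18, -9]
SUB     → [1, -9]
POP     → [1]
PUSH 9  → [1, 9]
OVER    → [1, 9, 1]
ROT     → [9, 1, 1]
SWAP    → [9, 1, 1]
NEG     → [9, 1, -1]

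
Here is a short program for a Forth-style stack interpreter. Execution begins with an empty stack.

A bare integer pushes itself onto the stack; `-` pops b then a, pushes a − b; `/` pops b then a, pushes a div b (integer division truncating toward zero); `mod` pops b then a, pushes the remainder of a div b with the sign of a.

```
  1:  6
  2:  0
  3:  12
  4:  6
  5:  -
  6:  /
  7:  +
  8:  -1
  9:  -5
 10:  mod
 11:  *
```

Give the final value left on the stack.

-6

6   : [6]
0   : [6, 0]
12  : [6, 0, 12]
6   : [6, 0, 12, 6]
-   : [6, 0, 6]
/   : [6, 0]
+   : [6]
-1  : [6, -1]
-5  : [6, -1, -5]
mod : [6, -1]
*   : [-6]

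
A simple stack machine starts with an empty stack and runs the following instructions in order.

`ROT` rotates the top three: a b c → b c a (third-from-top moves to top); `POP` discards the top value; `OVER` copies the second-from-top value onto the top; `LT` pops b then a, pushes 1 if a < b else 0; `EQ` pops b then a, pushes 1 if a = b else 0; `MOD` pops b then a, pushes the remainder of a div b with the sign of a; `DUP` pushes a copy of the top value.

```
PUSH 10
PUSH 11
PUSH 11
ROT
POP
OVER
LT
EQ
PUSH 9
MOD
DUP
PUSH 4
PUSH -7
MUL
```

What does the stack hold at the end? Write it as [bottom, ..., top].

[0, 0, -28]

PUSH 10 -> [10]
PUSH 11 -> [10, 11]
PUSH 11 -> [10, 11, 11]
ROT     -> [11, 11, 10]
POP     -> [11, 11]
OVER    -> [11, 11, 11]
LT      -> [11, 0]
EQ      -> [0]
PUSH 9  -> [0, 9]
MOD     -> [0]
DUP     -> [0, 0]
PUSH 4  -> [0, 0, 4]
PUSH -7 -> [0, 0, 4, -7]
MUL     -> [0, 0, -28]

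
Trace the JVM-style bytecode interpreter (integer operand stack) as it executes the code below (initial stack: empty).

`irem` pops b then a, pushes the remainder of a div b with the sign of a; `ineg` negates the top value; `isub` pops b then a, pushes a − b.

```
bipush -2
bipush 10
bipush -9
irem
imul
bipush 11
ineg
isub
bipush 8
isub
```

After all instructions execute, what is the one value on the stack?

1

bipush -2 → [-2]
bipush 10 → [-2, 10]
bipush -9 → [-2, 10, -9]
irem      → [-2, 1]
imul      → [-2]
bipush 11 → [-2, 11]
ineg      → [-2, -11]
isub      → [9]
bipush 8  → [9, 8]
isub      → [1]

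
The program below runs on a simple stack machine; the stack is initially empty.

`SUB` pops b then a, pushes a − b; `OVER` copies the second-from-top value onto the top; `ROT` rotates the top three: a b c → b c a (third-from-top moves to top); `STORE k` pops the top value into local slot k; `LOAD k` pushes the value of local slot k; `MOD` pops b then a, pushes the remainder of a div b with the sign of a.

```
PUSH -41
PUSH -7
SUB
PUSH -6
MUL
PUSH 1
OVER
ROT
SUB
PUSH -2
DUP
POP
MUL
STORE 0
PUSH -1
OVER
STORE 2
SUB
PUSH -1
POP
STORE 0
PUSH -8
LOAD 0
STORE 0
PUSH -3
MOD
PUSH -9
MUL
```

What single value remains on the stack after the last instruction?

PUSH -41  [-41]
PUSH -7   [-41, -7]
SUB       [-34]
PUSH -6   [-34, -6]
MUL       [204]
PUSH 1    [204, 1]
OVER      [204, 1, 204]
ROT       [1, 204, 204]
SUB       [1, 0]
PUSH -2   [1, 0, -2]
DUP       [1, 0, -2, -2]
POP       [1, 0, -2]
MUL       [1, 0]
STORE 0   [1]
PUSH -1   [1, -1]
OVER      [1, -1, 1]
STORE 2   [1, -1]
SUB       [2]
PUSH -1   [2, -1]
POP       [2]
STORE 0   []
PUSH -8   [-8]
LOAD 0    [-8, 2]
STORE 0   [-8]
PUSH -3   [-8, -3]
MOD       [-2]
PUSH -9   [-2, -9]
MUL       [18]

18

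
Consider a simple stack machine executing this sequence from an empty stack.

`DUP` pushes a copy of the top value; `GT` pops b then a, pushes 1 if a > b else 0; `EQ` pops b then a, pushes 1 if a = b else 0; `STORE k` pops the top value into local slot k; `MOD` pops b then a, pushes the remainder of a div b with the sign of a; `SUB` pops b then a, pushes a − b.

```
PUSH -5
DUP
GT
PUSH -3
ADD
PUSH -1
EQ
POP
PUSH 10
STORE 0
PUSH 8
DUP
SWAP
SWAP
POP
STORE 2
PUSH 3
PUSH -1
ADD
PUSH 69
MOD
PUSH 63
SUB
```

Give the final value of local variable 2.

PUSH -5  -5
DUP      -5 -5
GT       0
PUSH -3  0 -3
ADD      -3
PUSH -1  -3 -1
EQ       0
POP      (empty)
PUSH 10  10
STORE 0  (empty)
PUSH 8   8
DUP      8 8
SWAP     8 8
SWAP     8 8
POP      8
STORE 2  (empty)
PUSH 3   3
PUSH -1  3 -1
ADD      2
PUSH 69  2 69
MOD      2
PUSH 63  2 63
SUB      -61

8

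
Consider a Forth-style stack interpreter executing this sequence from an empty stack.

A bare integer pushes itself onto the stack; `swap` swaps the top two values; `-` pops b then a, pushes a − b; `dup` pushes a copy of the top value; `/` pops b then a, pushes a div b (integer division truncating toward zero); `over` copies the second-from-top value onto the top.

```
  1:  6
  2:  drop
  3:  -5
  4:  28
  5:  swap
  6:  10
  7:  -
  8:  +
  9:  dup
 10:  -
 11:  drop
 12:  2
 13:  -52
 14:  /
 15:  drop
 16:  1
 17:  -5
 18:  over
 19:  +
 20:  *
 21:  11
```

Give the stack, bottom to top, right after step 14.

[0]

6    : [6]
drop : []
-5   : [-5]
28   : [-5, 28]
swap : [28, -5]
10   : [28, -5, 10]
-    : [28, -15]
+    : [13]
dup  : [13, 13]
-    : [0]
drop : []
2    : [2]
-52  : [2, -52]
/    : [0]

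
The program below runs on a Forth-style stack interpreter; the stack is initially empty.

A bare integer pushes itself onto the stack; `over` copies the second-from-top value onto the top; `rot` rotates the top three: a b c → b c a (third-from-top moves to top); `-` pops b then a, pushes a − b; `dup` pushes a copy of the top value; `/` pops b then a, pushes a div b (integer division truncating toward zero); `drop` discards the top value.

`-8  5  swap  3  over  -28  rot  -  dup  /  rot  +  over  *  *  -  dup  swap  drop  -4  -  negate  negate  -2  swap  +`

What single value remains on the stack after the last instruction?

-8     → -8
5      → -8 5
swap   → 5 -8
3      → 5 -8 3
over   → 5 -8 3 -8
-28    → 5 -8 3 -8 -28
rot    → 5 -8 -8 -28 3
-      → 5 -8 -8 -31
dup    → 5 -8 -8 -31 -31
/      → 5 -8 -8 1
rot    → 5 -8 1 -8
+      → 5 -8 -7
over   → 5 -8 -7 -8
*      → 5 -8 56
*      → 5 -448
-      → 453
dup    → 453 453
swap   → 453 453
drop   → 453
-4     → 453 -4
-      → 457
negate → -457
negate → 457
-2     → 457 -2
swap   → -2 457
+      → 455

455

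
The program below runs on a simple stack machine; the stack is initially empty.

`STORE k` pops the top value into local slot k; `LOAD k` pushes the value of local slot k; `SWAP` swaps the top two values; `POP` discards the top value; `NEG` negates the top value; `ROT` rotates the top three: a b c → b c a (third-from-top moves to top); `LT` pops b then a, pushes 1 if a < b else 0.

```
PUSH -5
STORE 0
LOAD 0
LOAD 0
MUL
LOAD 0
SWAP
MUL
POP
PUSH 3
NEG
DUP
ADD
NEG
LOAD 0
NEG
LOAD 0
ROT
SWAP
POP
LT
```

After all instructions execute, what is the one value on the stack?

1

PUSH -5 : [-5]
STORE 0 : []
LOAD 0  : [-5]
LOAD 0  : [-5, -5]
MUL     : [25]
LOAD 0  : [25, -5]
SWAP    : [-5, 25]
MUL     : [-125]
POP     : []
PUSH 3  : [3]
NEG     : [-3]
DUP     : [-3, -3]
ADD     : [-6]
NEG     : [6]
LOAD 0  : [6, -5]
NEG     : [6, 5]
LOAD 0  : [6, 5, -5]
ROT     : [5, -5, 6]
SWAP    : [5, 6, -5]
POP     : [5, 6]
LT      : [1]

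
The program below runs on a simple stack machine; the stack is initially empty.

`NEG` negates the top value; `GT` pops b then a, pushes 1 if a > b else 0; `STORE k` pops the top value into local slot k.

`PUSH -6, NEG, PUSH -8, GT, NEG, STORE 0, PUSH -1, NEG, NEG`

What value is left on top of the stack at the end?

PUSH -6 -> [-6]
NEG     -> [6]
PUSH -8 -> [6, -8]
GT      -> [1]
NEG     -> [-1]
STORE 0 -> []
PUSH -1 -> [-1]
NEG     -> [1]
NEG     -> [-1]

-1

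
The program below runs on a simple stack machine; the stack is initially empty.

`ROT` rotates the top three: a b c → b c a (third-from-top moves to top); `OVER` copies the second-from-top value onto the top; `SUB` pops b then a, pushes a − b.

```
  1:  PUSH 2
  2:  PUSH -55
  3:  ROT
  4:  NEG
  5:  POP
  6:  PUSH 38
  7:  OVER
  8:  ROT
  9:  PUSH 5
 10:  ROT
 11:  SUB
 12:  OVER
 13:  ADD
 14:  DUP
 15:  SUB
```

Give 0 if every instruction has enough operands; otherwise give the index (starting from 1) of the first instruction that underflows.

PUSH 2    [2]
PUSH -55  [2, -55]
ROT  — needs 3 operands, stack has 2 → underflow

3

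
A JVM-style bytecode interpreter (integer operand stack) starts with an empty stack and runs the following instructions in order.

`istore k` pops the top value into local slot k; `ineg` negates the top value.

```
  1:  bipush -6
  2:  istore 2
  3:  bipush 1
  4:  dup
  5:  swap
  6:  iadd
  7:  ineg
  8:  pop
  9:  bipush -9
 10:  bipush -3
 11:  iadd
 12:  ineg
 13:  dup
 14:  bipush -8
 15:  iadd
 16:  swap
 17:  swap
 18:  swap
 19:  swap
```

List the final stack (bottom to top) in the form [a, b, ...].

[12, 4]

bipush -6 : [-6]
istore 2  : []
bipush 1  : [1]
dup       : [1, 1]
swap      : [1, 1]
iadd      : [2]
ineg      : [-2]
pop       : []
bipush -9 : [-9]
bipush -3 : [-9, -3]
iadd      : [-12]
ineg      : [12]
dup       : [12, 12]
bipush -8 : [12, 12, -8]
iadd      : [12, 4]
swap      : [4, 12]
swap      : [12, 4]
swap      : [4, 12]
swap      : [12, 4]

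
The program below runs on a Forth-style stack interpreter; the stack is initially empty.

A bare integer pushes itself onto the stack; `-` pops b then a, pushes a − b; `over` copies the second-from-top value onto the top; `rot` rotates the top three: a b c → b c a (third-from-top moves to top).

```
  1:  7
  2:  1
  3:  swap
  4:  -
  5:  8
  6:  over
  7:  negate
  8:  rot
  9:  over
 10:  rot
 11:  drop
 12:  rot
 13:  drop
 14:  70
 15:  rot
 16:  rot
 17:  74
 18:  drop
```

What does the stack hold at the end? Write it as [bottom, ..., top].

7      → [7]
1      → [7, 1]
swap   → [1, 7]
-      → [-6]
8      → [-6, 8]
over   → [-6, 8, -6]
negate → [-6, 8, 6]
rot    → [8, 6, -6]
over   → [8, 6, -6, 6]
rot    → [8, -6, 6, 6]
drop   → [8, -6, 6]
rot    → [-6, 6, 8]
drop   → [-6, 6]
70     → [-6, 6, 70]
rot    → [6, 70, -6]
rot    → [70, -6, 6]
74     → [70, -6, 6, 74]
drop   → [70, -6, 6]

[70, -6, 6]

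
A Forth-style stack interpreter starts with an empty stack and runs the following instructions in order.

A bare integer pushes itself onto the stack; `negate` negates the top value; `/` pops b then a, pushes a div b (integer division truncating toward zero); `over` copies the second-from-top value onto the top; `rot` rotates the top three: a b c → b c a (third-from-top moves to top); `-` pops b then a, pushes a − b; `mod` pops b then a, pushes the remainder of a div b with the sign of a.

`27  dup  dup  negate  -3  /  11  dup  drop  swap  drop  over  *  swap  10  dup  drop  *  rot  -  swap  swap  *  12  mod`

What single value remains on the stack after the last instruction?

3

27      [27]
dup     [27, 27]
dup     [27, 27, 27]
negate  [27, 27, -27]
-3      [27, 27, -27, -3]
/       [27, 27, 9]
11      [27, 27, 9, 11]
dup     [27, 27, 9, 11, 11]
drop    [27, 27, 9, 11]
swap    [27, 27, 11, 9]
drop    [27, 27, 11]
over    [27, 27, 11, 27]
*       [27, 27, 297]
swap    [27, 297, 27]
10      [27, 297, 27, 10]
dup     [27, 297, 27, 10, 10]
drop    [27, 297, 27, 10]
*       [27, 297, 270]
rot     [297, 270, 27]
-       [297, 243]
swap    [243, 297]
swap    [297, 243]
*       [72171]
12      [72171, 12]
mod     [3]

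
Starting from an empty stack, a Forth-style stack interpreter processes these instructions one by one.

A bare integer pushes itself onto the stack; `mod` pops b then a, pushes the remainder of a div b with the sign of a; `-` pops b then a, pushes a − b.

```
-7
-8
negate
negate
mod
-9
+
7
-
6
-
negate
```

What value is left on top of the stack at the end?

29

-7     : [-7]
-8     : [-7, -8]
negate : [-7, 8]
negate : [-7, -8]
mod    : [-7]
-9     : [-7, -9]
+      : [-16]
7      : [-16, 7]
-      : [-23]
6      : [-23, 6]
-      : [-29]
negate : [29]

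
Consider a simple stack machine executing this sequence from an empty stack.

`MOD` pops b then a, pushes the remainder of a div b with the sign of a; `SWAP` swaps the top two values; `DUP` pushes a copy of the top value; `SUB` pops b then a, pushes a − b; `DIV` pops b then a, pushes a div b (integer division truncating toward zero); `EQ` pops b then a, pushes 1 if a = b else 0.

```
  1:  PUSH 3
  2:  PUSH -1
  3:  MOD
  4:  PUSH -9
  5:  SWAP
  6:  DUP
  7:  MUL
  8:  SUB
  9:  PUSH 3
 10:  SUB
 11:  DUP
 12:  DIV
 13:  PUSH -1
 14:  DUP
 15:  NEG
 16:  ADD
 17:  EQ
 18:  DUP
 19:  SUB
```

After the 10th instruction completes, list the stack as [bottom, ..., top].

PUSH 3  -> [3]
PUSH -1 -> [3, -1]
MOD     -> [0]
PUSH -9 -> [0, -9]
SWAP    -> [-9, 0]
DUP     -> [-9, 0, 0]
MUL     -> [-9, 0]
SUB     -> [-9]
PUSH 3  -> [-9, 3]
SUB     -> [-12]

[-12]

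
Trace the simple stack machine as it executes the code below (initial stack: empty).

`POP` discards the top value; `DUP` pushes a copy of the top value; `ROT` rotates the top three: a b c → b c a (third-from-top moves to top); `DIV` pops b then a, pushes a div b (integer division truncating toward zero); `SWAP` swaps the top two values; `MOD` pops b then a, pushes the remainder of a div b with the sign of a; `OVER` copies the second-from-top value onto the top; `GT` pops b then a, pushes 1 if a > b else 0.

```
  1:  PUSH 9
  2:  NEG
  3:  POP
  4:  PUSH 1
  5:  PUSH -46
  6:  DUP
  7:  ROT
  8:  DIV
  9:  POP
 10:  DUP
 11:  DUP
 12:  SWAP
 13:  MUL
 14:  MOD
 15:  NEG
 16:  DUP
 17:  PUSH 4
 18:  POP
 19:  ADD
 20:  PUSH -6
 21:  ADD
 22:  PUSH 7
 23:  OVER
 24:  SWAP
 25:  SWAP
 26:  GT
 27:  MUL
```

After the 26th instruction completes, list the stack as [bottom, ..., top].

[86, 0]

PUSH 9   -> 9
NEG      -> -9
POP      -> (empty)
PUSH 1   -> 1
PUSH -46 -> 1 -46
DUP      -> 1 -46 -46
ROT      -> -46 -46 1
DIV      -> -46 -46
POP      -> -46
DUP      -> -46 -46
DUP      -> -46 -46 -46
SWAP     -> -46 -46 -46
MUL      -> -46 2116
MOD      -> -46
NEG      -> 46
DUP      -> 46 46
PUSH 4   -> 46 46 4
POP      -> 46 46
ADD      -> 92
PUSH -6  -> 92 -6
ADD      -> 86
PUSH 7   -> 86 7
OVER     -> 86 7 86
SWAP     -> 86 86 7
SWAP     -> 86 7 86
GT       -> 86 0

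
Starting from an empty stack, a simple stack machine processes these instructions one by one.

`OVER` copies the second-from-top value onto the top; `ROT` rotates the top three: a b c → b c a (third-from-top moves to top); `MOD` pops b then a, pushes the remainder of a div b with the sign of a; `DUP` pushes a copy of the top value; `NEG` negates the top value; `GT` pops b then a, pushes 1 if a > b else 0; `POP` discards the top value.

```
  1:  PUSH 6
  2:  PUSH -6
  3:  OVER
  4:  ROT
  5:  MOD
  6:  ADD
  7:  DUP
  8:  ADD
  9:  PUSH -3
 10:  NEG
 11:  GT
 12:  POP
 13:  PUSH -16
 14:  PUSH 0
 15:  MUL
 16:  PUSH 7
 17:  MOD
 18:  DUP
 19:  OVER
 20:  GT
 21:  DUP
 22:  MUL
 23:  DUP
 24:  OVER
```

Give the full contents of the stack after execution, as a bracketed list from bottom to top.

PUSH 6   : 6
PUSH -6  : 6 -6
OVER     : 6 -6 6
ROT      : -6 6 6
MOD      : -6 0
ADD      : -6
DUP      : -6 -6
ADD      : -12
PUSH -3  : -12 -3
NEG      : -12 3
GT       : 0
POP      : (empty)
PUSH -16 : -16
PUSH 0   : -16 0
MUL      : 0
PUSH 7   : 0 7
MOD      : 0
DUP      : 0 0
OVER     : 0 0 0
GT       : 0 0
DUP      : 0 0 0
MUL      : 0 0
DUP      : 0 0 0
OVER     : 0 0 0 0

[0, 0, 0, 0]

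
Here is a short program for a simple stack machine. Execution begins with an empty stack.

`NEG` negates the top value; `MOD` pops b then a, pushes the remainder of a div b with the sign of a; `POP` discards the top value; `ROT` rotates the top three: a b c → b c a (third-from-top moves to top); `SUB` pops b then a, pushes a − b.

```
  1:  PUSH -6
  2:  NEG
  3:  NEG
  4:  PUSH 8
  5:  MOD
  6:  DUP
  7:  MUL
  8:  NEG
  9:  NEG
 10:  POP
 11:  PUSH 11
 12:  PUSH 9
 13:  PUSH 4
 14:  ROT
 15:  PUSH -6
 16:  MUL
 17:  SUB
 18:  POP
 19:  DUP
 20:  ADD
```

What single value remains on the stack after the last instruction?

18

PUSH -6  -6
NEG      6
NEG      -6
PUSH 8   -6 8
MOD      -6
DUP      -6 -6
MUL      36
NEG      -36
NEG      36
POP      (empty)
PUSH 11  11
PUSH 9   11 9
PUSH 4   11 9 4
ROT      9 4 11
PUSH -6  9 4 11 -6
MUL      9 4 -66
SUB      9 70
POP      9
DUP      9 9
ADD      18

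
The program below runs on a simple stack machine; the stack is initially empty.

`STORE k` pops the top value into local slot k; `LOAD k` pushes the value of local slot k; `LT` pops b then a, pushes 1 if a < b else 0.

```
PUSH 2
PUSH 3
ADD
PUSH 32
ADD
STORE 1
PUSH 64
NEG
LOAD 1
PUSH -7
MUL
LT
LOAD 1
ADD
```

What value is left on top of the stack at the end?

PUSH 2  : [2]
PUSH 3  : [2, 3]
ADD     : [5]
PUSH 32 : [5, 32]
ADD     : [37]
STORE 1 : []
PUSH 64 : [64]
NEG     : [-64]
LOAD 1  : [-64, 37]
PUSH -7 : [-64, 37, -7]
MUL     : [-64, -259]
LT      : [0]
LOAD 1  : [0, 37]
ADD     : [37]

37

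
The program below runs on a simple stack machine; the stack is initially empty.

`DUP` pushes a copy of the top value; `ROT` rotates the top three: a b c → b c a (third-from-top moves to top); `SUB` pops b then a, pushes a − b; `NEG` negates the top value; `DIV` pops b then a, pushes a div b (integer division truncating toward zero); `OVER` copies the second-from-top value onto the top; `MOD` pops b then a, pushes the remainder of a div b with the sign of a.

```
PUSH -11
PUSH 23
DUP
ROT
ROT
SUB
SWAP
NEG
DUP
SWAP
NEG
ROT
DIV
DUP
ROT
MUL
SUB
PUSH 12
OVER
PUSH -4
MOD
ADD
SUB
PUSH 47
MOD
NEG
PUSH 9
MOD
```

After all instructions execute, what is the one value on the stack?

PUSH -11  [-11]
PUSH 23   [-11, 23]
DUP       [-11, 23, 23]
ROT       [23, 23, -11]
ROT       [23, -11, 23]
SUB       [23, -34]
SWAP      [-34, 23]
NEG       [-34, -23]
DUP       [-34, -23, -23]
SWAP      [-34, -23, -23]
NEG       [-34, -23, 23]
ROT       [-23, 23, -34]
DIV       [-23, 0]
DUP       [-23, 0, 0]
ROT       [0, 0, -23]
MUL       [0, 0]
SUB       [0]
PUSH 12   [0, 12]
OVER      [0, 12, 0]
PUSH -4   [0, 12, 0, -4]
MOD       [0, 12, 0]
ADD       [0, 12]
SUB       [-12]
PUSH 47   [-12, 47]
MOD       [-12]
NEG       [12]
PUSH 9    [12, 9]
MOD       [3]

3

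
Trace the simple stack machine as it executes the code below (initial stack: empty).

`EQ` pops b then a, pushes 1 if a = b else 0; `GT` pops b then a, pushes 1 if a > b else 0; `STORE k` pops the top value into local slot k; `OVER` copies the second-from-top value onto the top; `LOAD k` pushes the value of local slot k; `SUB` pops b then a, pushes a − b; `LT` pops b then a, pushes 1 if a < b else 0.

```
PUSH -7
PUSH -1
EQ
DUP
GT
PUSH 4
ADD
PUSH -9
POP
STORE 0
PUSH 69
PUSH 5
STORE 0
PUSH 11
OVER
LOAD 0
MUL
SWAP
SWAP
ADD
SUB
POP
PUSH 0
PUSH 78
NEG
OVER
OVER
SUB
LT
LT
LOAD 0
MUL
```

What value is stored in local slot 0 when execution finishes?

PUSH -7 : -7
PUSH -1 : -7 -1
EQ      : 0
DUP     : 0 0
GT      : 0
PUSH 4  : 0 4
ADD     : 4
PUSH -9 : 4 -9
POP     : 4
STORE 0 : (empty)
PUSH 69 : 69
PUSH 5  : 69 5
STORE 0 : 69
PUSH 11 : 69 11
OVER    : 69 11 69
LOAD 0  : 69 11 69 5
MUL     : 69 11 345
SWAP    : 69 345 11
SWAP    : 69 11 345
ADD     : 69 356
SUB     : -287
POP     : (empty)
PUSH 0  : 0
PUSH 78 : 0 78
NEG     : 0 -78
OVER    : 0 -78 0
OVER    : 0 -78 0 -78
SUB     : 0 -78 78
LT      : 0 1
LT      : 1
LOAD 0  : 1 5
MUL     : 5

5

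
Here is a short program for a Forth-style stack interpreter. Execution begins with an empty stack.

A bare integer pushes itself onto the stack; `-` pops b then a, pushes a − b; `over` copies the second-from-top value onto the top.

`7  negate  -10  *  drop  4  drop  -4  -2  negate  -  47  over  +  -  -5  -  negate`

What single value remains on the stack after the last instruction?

42

7      -> [7]
negate -> [-7]
-10    -> [-7, -10]
*      -> [70]
drop   -> []
4      -> [4]
drop   -> []
-4     -> [-4]
-2     -> [-4, -2]
negate -> [-4, 2]
-      -> [-6]
47     -> [-6, 47]
over   -> [-6, 47, -6]
+      -> [-6, 41]
-      -> [-47]
-5     -> [-47, -5]
-      -> [-42]
negate -> [42]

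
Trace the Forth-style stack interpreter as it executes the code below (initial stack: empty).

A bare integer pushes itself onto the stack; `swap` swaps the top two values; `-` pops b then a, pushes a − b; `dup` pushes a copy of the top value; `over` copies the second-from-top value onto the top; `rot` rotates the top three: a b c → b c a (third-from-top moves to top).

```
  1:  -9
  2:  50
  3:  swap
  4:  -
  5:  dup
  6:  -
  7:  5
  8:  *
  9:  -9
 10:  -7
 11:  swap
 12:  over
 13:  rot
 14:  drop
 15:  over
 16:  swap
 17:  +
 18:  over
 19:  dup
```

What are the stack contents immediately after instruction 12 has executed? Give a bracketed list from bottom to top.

-9   : -9
50   : -9 50
swap : 50 -9
-    : 59
dup  : 59 59
-    : 0
5    : 0 5
*    : 0
-9   : 0 -9
-7   : 0 -9 -7
swap : 0 -7 -9
over : 0 -7 -9 -7

[0, -7, -9, -7]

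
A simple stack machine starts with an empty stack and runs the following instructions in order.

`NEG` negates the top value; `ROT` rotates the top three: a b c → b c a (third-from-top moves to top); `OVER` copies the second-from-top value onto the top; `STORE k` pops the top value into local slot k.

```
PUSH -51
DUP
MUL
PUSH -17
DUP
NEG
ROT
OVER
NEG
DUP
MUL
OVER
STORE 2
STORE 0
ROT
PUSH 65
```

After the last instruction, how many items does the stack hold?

PUSH -51  -51
DUP       -51 -51
MUL       2601
PUSH -17  2601 -17
DUP       2601 -17 -17
NEG       2601 -17 17
ROT       -17 17 2601
OVER      -17 17 2601 17
NEG       -17 17 2601 -17
DUP       -17 17 2601 -17 -17
MUL       -17 17 2601 289
OVER      -17 17 2601 289 2601
STORE 2   -17 17 2601 289
STORE 0   -17 17 2601
ROT       17 2601 -17
PUSH 65   17 2601 -17 65

4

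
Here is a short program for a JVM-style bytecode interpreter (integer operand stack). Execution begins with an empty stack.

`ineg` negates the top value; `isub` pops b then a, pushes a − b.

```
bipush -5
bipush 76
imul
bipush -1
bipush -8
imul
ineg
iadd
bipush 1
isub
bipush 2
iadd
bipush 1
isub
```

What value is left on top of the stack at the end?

bipush -5 : -5
bipush 76 : -5 76
imul      : -380
bipush -1 : -380 -1
bipush -8 : -380 -1 -8
imul      : -380 8
ineg      : -380 -8
iadd      : -388
bipush 1  : -388 1
isub      : -389
bipush 2  : -389 2
iadd      : -387
bipush 1  : -387 1
isub      : -388

-388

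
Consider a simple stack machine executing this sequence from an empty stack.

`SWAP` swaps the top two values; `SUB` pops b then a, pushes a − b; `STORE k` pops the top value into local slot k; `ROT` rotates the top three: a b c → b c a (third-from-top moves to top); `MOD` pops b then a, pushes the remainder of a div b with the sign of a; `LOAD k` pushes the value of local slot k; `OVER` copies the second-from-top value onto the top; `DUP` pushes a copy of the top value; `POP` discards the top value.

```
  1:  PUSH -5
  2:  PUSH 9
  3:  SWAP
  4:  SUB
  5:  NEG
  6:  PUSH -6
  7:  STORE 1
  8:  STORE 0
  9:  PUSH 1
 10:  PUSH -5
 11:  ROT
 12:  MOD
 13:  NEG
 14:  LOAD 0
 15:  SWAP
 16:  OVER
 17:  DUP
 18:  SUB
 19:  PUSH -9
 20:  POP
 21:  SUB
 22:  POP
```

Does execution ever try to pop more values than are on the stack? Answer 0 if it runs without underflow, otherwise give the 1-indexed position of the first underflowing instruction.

PUSH -5 -> [-5]
PUSH 9  -> [-5, 9]
SWAP    -> [9, -5]
SUB     -> [14]
NEG     -> [-14]
PUSH -6 -> [-14, -6]
STORE 1 -> [-14]
STORE 0 -> []
PUSH 1  -> [1]
PUSH -5 -> [1, -5]
ROT  — needs 3 operands, stack has 2 → underflow

11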